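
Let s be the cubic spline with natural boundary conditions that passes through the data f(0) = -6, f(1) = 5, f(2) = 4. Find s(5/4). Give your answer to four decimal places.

5.7344

Let M_i = s''(x_i). Step sizes h_i = 1, 1; slopes of the chords Δ_i = (y_(i+1) - y_i)/h_i = 11, -1.
  1·M_0 + 4·M_1 + 1·M_2 = 6(Δ_1 - Δ_0) = -72
Natural end conditions: M_0 = M_2 = 0.
Solving: M_0 = 0, M_1 = -18, M_2 = 0.
On [1, 2], s(t) = 5 + 5·(t - 1) - 9·(t - 1)² + 3·(t - 1)³.
With (t - 1) = 1/4: s(5/4) = 367/64.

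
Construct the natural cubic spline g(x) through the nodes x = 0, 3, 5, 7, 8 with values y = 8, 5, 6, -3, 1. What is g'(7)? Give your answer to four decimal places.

With σ_i denoting the second derivative at x_i, h_i = 3, 2, 2, 1, and Δ_i = (y_(i+1) − y_i)/h_i = -1, 1/2, -9/2, 4:
  3·σ_0 + 10·σ_1 + 2·σ_2 = 6(Δ_1 - Δ_0) = 9
  2·σ_1 + 8·σ_2 + 2·σ_3 = 6(Δ_2 - Δ_1) = -30
  2·σ_2 + 6·σ_3 + 1·σ_4 = 6(Δ_3 - Δ_2) = 51
Natural end conditions: σ_0 = σ_4 = 0.
Hence σ_0 = 0, σ_1 = 30/13, σ_2 = -183/26, σ_3 = 141/13, σ_4 = 0.
On [7, 8], g'(x) = b_3 + 2c_3·(x - 7) + 3d_3·(x - 7)² with b_3 = Δ_3 - h_3(2σ_3 + σ_4)/6 = 5/13, c_3 = σ_3/2 = 141/26, d_3 = (σ_4 - σ_3)/(6h_3) = -47/26. So g'(7) = 5/13.

0.3846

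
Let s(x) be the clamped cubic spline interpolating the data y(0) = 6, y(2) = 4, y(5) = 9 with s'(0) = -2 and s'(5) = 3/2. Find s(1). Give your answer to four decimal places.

Let M_i = s''(x_i). Step sizes h_i = 2, 3; slopes of the chords Δ_i = (y_(i+1) - y_i)/h_i = -1, 5/3.
  2·M_0 + 10·M_1 + 3·M_2 = 6(Δ_1 - Δ_0) = 16
Clamped end conditions give two more equations: 2h_0·M_0 + h_0·M_1 = 6(Δ_0 - s'(0)) = 6 and h_1·M_1 + 2h_1·M_2 = 6(s'(5) - Δ_1) = -1.
Solving: M_0 = 3/5, M_1 = 9/5, M_2 = -16/15.
On [0, 2], s(x) = 6 - 2·x + 3/10·x² + 1/10·x³.
With x = 1: s(1) = 22/5.

4.4000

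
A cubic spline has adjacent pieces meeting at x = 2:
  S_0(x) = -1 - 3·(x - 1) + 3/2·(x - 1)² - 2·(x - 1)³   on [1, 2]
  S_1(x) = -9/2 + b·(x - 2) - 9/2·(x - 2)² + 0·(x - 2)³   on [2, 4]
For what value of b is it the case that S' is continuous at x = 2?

-6

S_0'(x) = -3 + 3·(x - 1) - 6·(x - 1)², so S_0'(2) = -6. On the right, S_1'(2) = b, so b = -6.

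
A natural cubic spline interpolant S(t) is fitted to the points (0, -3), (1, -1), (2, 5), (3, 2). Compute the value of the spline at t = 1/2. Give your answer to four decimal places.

Put σ_i = S'' at the i-th knot. Here h = (1, 1, 1) and Δ = (2, 6, -3), so the interior equations h_(i-1)·σ_(i-1) + 2(h_(i-1)+h_i)·σ_i + h_i·σ_(i+1) = 6(Δ_i − Δ_(i-1)) read
  1·σ_0 + 4·σ_1 + 1·σ_2 = 6(Δ_1 - Δ_0) = 24
  1·σ_1 + 4·σ_2 + 1·σ_3 = 6(Δ_2 - Δ_1) = -54
Natural end conditions: σ_0 = σ_3 = 0.
Forward elimination and back-substitution give σ_0 = 0, σ_1 = 10, σ_2 = -16, σ_3 = 0.
On [0, 1], S(t) = -3 + 1/3·t + 0·t² + 5/3·t³.
With t = 1/2: S(1/2) = -21/8.

-2.6250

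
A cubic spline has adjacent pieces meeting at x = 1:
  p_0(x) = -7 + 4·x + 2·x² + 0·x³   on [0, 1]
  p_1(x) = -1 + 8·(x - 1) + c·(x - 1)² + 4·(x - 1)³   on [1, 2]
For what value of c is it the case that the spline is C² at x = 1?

p_0''(x) = 4 + 0·x, so p_0''(1) = 4. On the right, p_1''(1) = 2c, so c = 2.

2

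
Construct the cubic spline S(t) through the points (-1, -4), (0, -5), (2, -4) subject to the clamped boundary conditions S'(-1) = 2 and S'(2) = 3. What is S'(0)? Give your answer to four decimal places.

-1.9167

Let M_i = S''(x_i). Step sizes h_i = 1, 2; slopes of the chords Δ_i = (y_(i+1) - y_i)/h_i = -1, 1/2.
  1·M_0 + 6·M_1 + 2·M_2 = 6(Δ_1 - Δ_0) = 9
Clamped end conditions give two more equations: 2h_0·M_0 + h_0·M_1 = 6(Δ_0 - S'(-1)) = -18 and h_1·M_1 + 2h_1·M_2 = 6(S'(2) - Δ_1) = 15.
Forward elimination and back-substitution give M_0 = -61/6, M_1 = 7/3, M_2 = 31/12.
On [0, 2], S'(t) = b_1 + 2c_1·t + 3d_1·t² with b_1 = Δ_1 - h_1(2M_1 + M_2)/6 = -23/12, c_1 = M_1/2 = 7/6, d_1 = (M_2 - M_1)/(6h_1) = 1/48. So S'(0) = -23/12.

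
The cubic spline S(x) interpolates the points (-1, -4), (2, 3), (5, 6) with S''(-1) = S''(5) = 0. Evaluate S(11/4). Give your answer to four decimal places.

4.0781

With M_i denoting the second derivative at x_i, h_i = 3, 3, and Δ_i = (y_(i+1) − y_i)/h_i = 7/3, 1:
  3·M_0 + 12·M_1 + 3·M_2 = 6(Δ_1 - Δ_0) = -8
Natural end conditions: M_0 = M_2 = 0.
Forward elimination and back-substitution give M_0 = 0, M_1 = -2/3, M_2 = 0.
On [2, 5], S(x) = 3 + 5/3·(x - 2) - 1/3·(x - 2)² + 1/27·(x - 2)³.
With (x - 2) = 3/4: S(11/4) = 261/64.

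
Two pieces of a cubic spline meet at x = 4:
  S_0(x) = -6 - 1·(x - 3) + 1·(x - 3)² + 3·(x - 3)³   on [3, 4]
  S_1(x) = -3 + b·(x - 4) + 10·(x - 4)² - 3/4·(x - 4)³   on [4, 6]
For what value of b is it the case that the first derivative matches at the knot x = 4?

S_0'(x) = -1 + 2·(x - 3) + 9·(x - 3)², so S_0'(4) = 10. On the right, S_1'(4) = b, so b = 10.

10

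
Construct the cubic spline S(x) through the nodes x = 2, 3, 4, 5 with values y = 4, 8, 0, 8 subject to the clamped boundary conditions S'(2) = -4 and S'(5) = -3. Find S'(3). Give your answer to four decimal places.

-2.3333

Let m_i = S''(x_i). Step sizes h_i = 1, 1, 1; slopes of the chords Δ_i = (y_(i+1) - y_i)/h_i = 4, -8, 8.
  1·m_0 + 4·m_1 + 1·m_2 = 6(Δ_1 - Δ_0) = -72
  1·m_1 + 4·m_2 + 1·m_3 = 6(Δ_2 - Δ_1) = 96
Clamped end conditions give two more equations: 2h_0·m_0 + h_0·m_1 = 6(Δ_0 - S'(2)) = 48 and h_2·m_2 + 2h_2·m_3 = 6(S'(5) - Δ_2) = -66.
Hence m_0 = 134/3, m_1 = -124/3, m_2 = 146/3, m_3 = -172/3.
On [3, 4], S'(x) = b_1 + 2c_1·(x - 3) + 3d_1·(x - 3)² with b_1 = Δ_1 - h_1(2m_1 + m_2)/6 = -7/3, c_1 = m_1/2 = -62/3, d_1 = (m_2 - m_1)/(6h_1) = 15. So S'(3) = -7/3.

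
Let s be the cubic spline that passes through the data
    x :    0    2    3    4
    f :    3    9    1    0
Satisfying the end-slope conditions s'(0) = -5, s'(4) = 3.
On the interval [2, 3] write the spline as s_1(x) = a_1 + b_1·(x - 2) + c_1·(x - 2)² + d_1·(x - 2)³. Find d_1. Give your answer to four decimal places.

Put σ_i = s'' at the i-th knot. Here h = (2, 1, 1) and Δ = (3, -8, -1), so the interior equations h_(i-1)·σ_(i-1) + 2(h_(i-1)+h_i)·σ_i + h_i·σ_(i+1) = 6(Δ_i − Δ_(i-1)) read
  2·σ_0 + 6·σ_1 + 1·σ_2 = 6(Δ_1 - Δ_0) = -66
  1·σ_1 + 4·σ_2 + 1·σ_3 = 6(Δ_2 - Δ_1) = 42
Clamped end conditions give two more equations: 2h_0·σ_0 + h_0·σ_1 = 6(Δ_0 - s'(0)) = 48 and h_2·σ_2 + 2h_2·σ_3 = 6(s'(4) - Δ_2) = 24.
Hence σ_0 = 247/11, σ_1 = -230/11, σ_2 = 160/11, σ_3 = 52/11.
On [2, 3], with s_1(x) = a_1 + b_1·(x - 2) + c_1·(x - 2)² + d_1·(x - 2)³: c_1 = σ_1/2 = -115/11, d_1 = (σ_2 - σ_1)/(6h_1) = 65/11, b_1 = Δ_1 - h_1(2σ_1 + σ_2)/6 = -38/11.

5.9091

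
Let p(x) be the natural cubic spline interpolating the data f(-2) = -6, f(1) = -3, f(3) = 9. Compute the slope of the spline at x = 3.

Write M_i for p''(x_i). With h_i = 3, 2 and divided differences Δ_i = 1, 6, the continuity of p' gives the tridiagonal system
  3·M_0 + 10·M_1 + 2·M_2 = 6(Δ_1 - Δ_0) = 30
Natural end conditions: M_0 = M_2 = 0.
Forward elimination and back-substitution give M_0 = 0, M_1 = 3, M_2 = 0.
On [1, 3], p'(x) = b_1 + 2c_1·(x - 1) + 3d_1·(x - 1)² with b_1 = Δ_1 - h_1(2M_1 + M_2)/6 = 4, c_1 = M_1/2 = 3/2, d_1 = (M_2 - M_1)/(6h_1) = -1/4. So p'(3) = 7.

7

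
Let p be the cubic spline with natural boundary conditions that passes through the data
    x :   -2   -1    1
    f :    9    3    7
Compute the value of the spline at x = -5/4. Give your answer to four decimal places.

With M_i denoting the second derivative at x_i, h_i = 1, 2, and Δ_i = (y_(i+1) − y_i)/h_i = -6, 2:
  1·M_0 + 6·M_1 + 2·M_2 = 6(Δ_1 - Δ_0) = 48
Natural end conditions: M_0 = M_2 = 0.
Hence M_0 = 0, M_1 = 8, M_2 = 0.
On [-2, -1], p(x) = 9 - 22/3·(x + 2) + 0·(x + 2)² + 4/3·(x + 2)³.
With (x + 2) = 3/4: p(-5/4) = 65/16.

4.0625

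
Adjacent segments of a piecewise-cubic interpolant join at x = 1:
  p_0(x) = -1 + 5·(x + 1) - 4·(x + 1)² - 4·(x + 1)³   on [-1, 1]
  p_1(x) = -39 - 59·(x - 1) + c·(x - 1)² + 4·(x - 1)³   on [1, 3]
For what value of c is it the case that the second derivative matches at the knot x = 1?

-28

p_0''(x) = -8 - 24·(x + 1), so p_0''(1) = -56. On the right, p_1''(1) = 2c, so c = -28.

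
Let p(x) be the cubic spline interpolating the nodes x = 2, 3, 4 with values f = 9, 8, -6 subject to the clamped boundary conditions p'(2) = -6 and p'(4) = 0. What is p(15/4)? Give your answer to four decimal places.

-4.2695

Put m_i = p'' at the i-th knot. Here h = (1, 1) and Δ = (-1, -14), so the interior equations h_(i-1)·m_(i-1) + 2(h_(i-1)+h_i)·m_i + h_i·m_(i+1) = 6(Δ_i − Δ_(i-1)) read
  1·m_0 + 4·m_1 + 1·m_2 = 6(Δ_1 - Δ_0) = -78
Clamped end conditions give two more equations: 2h_0·m_0 + h_0·m_1 = 6(Δ_0 - p'(2)) = 30 and h_1·m_1 + 2h_1·m_2 = 6(p'(4) - Δ_1) = 84.
Forward elimination and back-substitution give m_0 = 75/2, m_1 = -45, m_2 = 129/2.
On [3, 4], p(x) = 8 - 39/4·(x - 3) - 45/2·(x - 3)² + 73/4·(x - 3)³.
With (x - 3) = 3/4: p(15/4) = -1093/256.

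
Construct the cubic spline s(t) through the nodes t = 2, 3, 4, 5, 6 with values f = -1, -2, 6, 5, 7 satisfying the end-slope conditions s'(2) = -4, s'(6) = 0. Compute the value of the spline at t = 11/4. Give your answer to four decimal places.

Put M_i = s'' at the i-th knot. Here h = (1, 1, 1, 1) and Δ = (-1, 8, -1, 2), so the interior equations h_(i-1)·M_(i-1) + 2(h_(i-1)+h_i)·M_i + h_i·M_(i+1) = 6(Δ_i − Δ_(i-1)) read
  1·M_0 + 4·M_1 + 1·M_2 = 6(Δ_1 - Δ_0) = 54
  1·M_1 + 4·M_2 + 1·M_3 = 6(Δ_2 - Δ_1) = -54
  1·M_2 + 4·M_3 + 1·M_4 = 6(Δ_3 - Δ_2) = 18
Clamped end conditions give two more equations: 2h_0·M_0 + h_0·M_1 = 6(Δ_0 - s'(2)) = 18 and h_3·M_3 + 2h_3·M_4 = 6(s'(6) - Δ_3) = -12.
Solving: M_0 = -1/2, M_1 = 19, M_2 = -43/2, M_3 = 13, M_4 = -25/2.
On [2, 3], s(t) = -1 - 4·(t - 2) - 1/4·(t - 2)² + 13/4·(t - 2)³.
With (t - 2) = 3/4: s(11/4) = -709/256.

-2.7695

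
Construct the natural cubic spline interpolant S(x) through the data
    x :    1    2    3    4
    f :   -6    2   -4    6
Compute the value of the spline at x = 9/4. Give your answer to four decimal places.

0.8563

Let m_i = S''(x_i). Step sizes h_i = 1, 1, 1; slopes of the chords Δ_i = (y_(i+1) - y_i)/h_i = 8, -6, 10.
  1·m_0 + 4·m_1 + 1·m_2 = 6(Δ_1 - Δ_0) = -84
  1·m_1 + 4·m_2 + 1·m_3 = 6(Δ_2 - Δ_1) = 96
Natural end conditions: m_0 = m_3 = 0.
Solving: m_0 = 0, m_1 = -144/5, m_2 = 156/5, m_3 = 0.
On [2, 3], S(x) = 2 - 8/5·(x - 2) - 72/5·(x - 2)² + 10·(x - 2)³.
With (x - 2) = 1/4: S(9/4) = 137/160.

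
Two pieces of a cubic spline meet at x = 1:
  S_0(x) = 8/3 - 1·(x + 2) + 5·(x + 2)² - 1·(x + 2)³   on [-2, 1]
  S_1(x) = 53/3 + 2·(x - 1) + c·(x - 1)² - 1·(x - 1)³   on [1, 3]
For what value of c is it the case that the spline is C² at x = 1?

S_0''(x) = 10 - 6·(x + 2), so S_0''(1) = -8. On the right, S_1''(1) = 2c, so c = -4.

-4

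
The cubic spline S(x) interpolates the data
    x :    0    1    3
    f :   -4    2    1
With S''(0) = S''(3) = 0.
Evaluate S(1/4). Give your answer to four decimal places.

-2.2461

With M_i denoting the second derivative at x_i, h_i = 1, 2, and Δ_i = (y_(i+1) − y_i)/h_i = 6, -1/2:
  1·M_0 + 6·M_1 + 2·M_2 = 6(Δ_1 - Δ_0) = -39
Natural end conditions: M_0 = M_2 = 0.
Hence M_0 = 0, M_1 = -13/2, M_2 = 0.
On [0, 1], S(x) = -4 + 85/12·x + 0·x² - 13/12·x³.
With x = 1/4: S(1/4) = -575/256.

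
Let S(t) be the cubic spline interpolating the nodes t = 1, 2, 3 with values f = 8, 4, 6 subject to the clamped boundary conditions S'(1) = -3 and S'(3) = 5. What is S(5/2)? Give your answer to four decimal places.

4.1250

Put m_i = S'' at the i-th knot. Here h = (1, 1) and Δ = (-4, 2), so the interior equations h_(i-1)·m_(i-1) + 2(h_(i-1)+h_i)·m_i + h_i·m_(i+1) = 6(Δ_i − Δ_(i-1)) read
  1·m_0 + 4·m_1 + 1·m_2 = 6(Δ_1 - Δ_0) = 36
Clamped end conditions give two more equations: 2h_0·m_0 + h_0·m_1 = 6(Δ_0 - S'(1)) = -6 and h_1·m_1 + 2h_1·m_2 = 6(S'(3) - Δ_1) = 18.
Solving the tridiagonal system: m_0 = -8, m_1 = 10, m_2 = 4.
On [2, 3], S(t) = 4 - 2·(t - 2) + 5·(t - 2)² - 1·(t - 2)³.
With (t - 2) = 1/2: S(5/2) = 33/8.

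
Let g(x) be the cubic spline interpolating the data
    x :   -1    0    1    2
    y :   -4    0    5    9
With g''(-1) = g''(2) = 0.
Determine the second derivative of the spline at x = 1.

Write m_i for g''(x_i). With h_i = 1, 1, 1 and divided differences Δ_i = 4, 5, 4, the continuity of g' gives the tridiagonal system
  1·m_0 + 4·m_1 + 1·m_2 = 6(Δ_1 - Δ_0) = 6
  1·m_1 + 4·m_2 + 1·m_3 = 6(Δ_2 - Δ_1) = -6
Natural end conditions: m_0 = m_3 = 0.
Solving: m_0 = 0, m_1 = 2, m_2 = -2, m_3 = 0.

-2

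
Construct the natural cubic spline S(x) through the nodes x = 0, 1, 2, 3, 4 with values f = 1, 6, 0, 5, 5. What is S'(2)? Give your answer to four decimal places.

Let M_i = S''(x_i). Step sizes h_i = 1, 1, 1, 1; slopes of the chords Δ_i = (y_(i+1) - y_i)/h_i = 5, -6, 5, 0.
  1·M_0 + 4·M_1 + 1·M_2 = 6(Δ_1 - Δ_0) = -66
  1·M_1 + 4·M_2 + 1·M_3 = 6(Δ_2 - Δ_1) = 66
  1·M_2 + 4·M_3 + 1·M_4 = 6(Δ_3 - Δ_2) = -30
Natural end conditions: M_0 = M_4 = 0.
Hence M_0 = 0, M_1 = -321/14, M_2 = 180/7, M_3 = -195/14, M_4 = 0.
On [2, 3], S'(x) = b_2 + 2c_2·(x - 2) + 3d_2·(x - 2)² with b_2 = Δ_2 - h_2(2M_2 + M_3)/6 = -5/4, c_2 = M_2/2 = 90/7, d_2 = (M_3 - M_2)/(6h_2) = -185/28. So S'(2) = -5/4.

-1.2500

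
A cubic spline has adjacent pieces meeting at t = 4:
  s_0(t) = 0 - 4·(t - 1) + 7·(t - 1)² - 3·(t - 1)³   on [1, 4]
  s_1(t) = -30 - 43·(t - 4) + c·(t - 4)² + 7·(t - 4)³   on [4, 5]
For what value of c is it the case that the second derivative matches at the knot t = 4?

s_0''(t) = 14 - 18·(t - 1), so s_0''(4) = -40. On the right, s_1''(4) = 2c, so c = -20.

-20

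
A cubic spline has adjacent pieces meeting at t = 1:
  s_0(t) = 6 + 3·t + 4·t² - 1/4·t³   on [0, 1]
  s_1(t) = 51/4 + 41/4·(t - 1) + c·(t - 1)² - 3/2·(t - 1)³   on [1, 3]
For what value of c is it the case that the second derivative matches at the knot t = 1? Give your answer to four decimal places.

s_0''(t) = 8 - 3/2·t, so s_0''(1) = 13/2. On the right, s_1''(1) = 2c, so c = 13/4.

3.2500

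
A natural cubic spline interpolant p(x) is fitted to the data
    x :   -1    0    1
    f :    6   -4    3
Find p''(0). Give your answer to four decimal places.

25.5000

Let M_i = p''(x_i). Step sizes h_i = 1, 1; slopes of the chords Δ_i = (y_(i+1) - y_i)/h_i = -10, 7.
  1·M_0 + 4·M_1 + 1·M_2 = 6(Δ_1 - Δ_0) = 102
Natural end conditions: M_0 = M_2 = 0.
Hence M_0 = 0, M_1 = 51/2, M_2 = 0.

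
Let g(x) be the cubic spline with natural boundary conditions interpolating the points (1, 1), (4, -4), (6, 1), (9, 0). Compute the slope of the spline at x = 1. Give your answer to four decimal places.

With m_i denoting the second derivative at x_i, h_i = 3, 2, 3, and Δ_i = (y_(i+1) − y_i)/h_i = -5/3, 5/2, -1/3:
  3·m_0 + 10·m_1 + 2·m_2 = 6(Δ_1 - Δ_0) = 25
  2·m_1 + 10·m_2 + 3·m_3 = 6(Δ_2 - Δ_1) = -17
Natural end conditions: m_0 = m_3 = 0.
Hence m_0 = 0, m_1 = 71/24, m_2 = -55/24, m_3 = 0.
On [1, 4], g'(x) = b_0 + 2c_0·(x - 1) + 3d_0·(x - 1)² with b_0 = Δ_0 - h_0(2m_0 + m_1)/6 = -151/48, c_0 = m_0/2 = 0, d_0 = (m_1 - m_0)/(6h_0) = 71/432. So g'(1) = -151/48.

-3.1458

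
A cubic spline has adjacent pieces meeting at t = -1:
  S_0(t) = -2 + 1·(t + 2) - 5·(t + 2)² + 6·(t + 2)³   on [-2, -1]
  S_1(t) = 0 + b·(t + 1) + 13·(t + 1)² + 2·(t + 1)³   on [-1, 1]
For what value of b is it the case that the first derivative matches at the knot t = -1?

S_0'(t) = 1 - 10·(t + 2) + 18·(t + 2)², so S_0'(-1) = 9. On the right, S_1'(-1) = b, so b = 9.

9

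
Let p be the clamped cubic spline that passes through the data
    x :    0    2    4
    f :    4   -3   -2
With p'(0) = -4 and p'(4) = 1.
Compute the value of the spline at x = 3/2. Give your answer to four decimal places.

-1.8594

Let M_i = p''(x_i). Step sizes h_i = 2, 2; slopes of the chords Δ_i = (y_(i+1) - y_i)/h_i = -7/2, 1/2.
  2·M_0 + 8·M_1 + 2·M_2 = 6(Δ_1 - Δ_0) = 24
Clamped end conditions give two more equations: 2h_0·M_0 + h_0·M_1 = 6(Δ_0 - p'(0)) = 3 and h_1·M_1 + 2h_1·M_2 = 6(p'(4) - Δ_1) = 3.
Forward elimination and back-substitution give M_0 = -1, M_1 = 7/2, M_2 = -1.
On [0, 2], p(x) = 4 - 4·x - 1/2·x² + 3/8·x³.
With x = 3/2: p(3/2) = -119/64.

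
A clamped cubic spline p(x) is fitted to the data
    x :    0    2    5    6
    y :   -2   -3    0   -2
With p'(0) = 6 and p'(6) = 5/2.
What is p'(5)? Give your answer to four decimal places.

Put M_i = p'' at the i-th knot. Here h = (2, 3, 1) and Δ = (-1/2, 1, -2), so the interior equations h_(i-1)·M_(i-1) + 2(h_(i-1)+h_i)·M_i + h_i·M_(i+1) = 6(Δ_i − Δ_(i-1)) read
  2·M_0 + 10·M_1 + 3·M_2 = 6(Δ_1 - Δ_0) = 9
  3·M_1 + 8·M_2 + 1·M_3 = 6(Δ_2 - Δ_1) = -18
Clamped end conditions give two more equations: 2h_0·M_0 + h_0·M_1 = 6(Δ_0 - p'(0)) = -39 and h_2·M_2 + 2h_2·M_3 = 6(p'(6) - Δ_2) = 27.
Forward elimination and back-substitution give M_0 = -161/13, M_1 = 137/26, M_2 = -82/13, M_3 = 433/26.
On [5, 6], p'(x) = b_2 + 2c_2·(x - 5) + 3d_2·(x - 5)² with b_2 = Δ_2 - h_2(2M_2 + M_3)/6 = -139/52, c_2 = M_2/2 = -41/13, d_2 = (M_3 - M_2)/(6h_2) = 199/52. So p'(5) = -139/52.

-2.6731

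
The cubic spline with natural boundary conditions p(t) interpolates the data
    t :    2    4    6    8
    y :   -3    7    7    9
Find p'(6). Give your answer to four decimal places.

Put m_i = p'' at the i-th knot. Here h = (2, 2, 2) and Δ = (5, 0, 1), so the interior equations h_(i-1)·m_(i-1) + 2(h_(i-1)+h_i)·m_i + h_i·m_(i+1) = 6(Δ_i − Δ_(i-1)) read
  2·m_0 + 8·m_1 + 2·m_2 = 6(Δ_1 - Δ_0) = -30
  2·m_1 + 8·m_2 + 2·m_3 = 6(Δ_2 - Δ_1) = 6
Natural end conditions: m_0 = m_3 = 0.
Solving the tridiagonal system: m_0 = 0, m_1 = -21/5, m_2 = 9/5, m_3 = 0.
On [6, 8], p'(t) = b_2 + 2c_2·(t - 6) + 3d_2·(t - 6)² with b_2 = Δ_2 - h_2(2m_2 + m_3)/6 = -1/5, c_2 = m_2/2 = 9/10, d_2 = (m_3 - m_2)/(6h_2) = -3/20. So p'(6) = -1/5.

-0.2000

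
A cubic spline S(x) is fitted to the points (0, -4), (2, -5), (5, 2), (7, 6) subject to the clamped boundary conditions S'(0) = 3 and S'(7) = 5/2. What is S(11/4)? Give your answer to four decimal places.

Let σ_i = S''(x_i). Step sizes h_i = 2, 3, 2; slopes of the chords Δ_i = (y_(i+1) - y_i)/h_i = -1/2, 7/3, 2.
  2·σ_0 + 10·σ_1 + 3·σ_2 = 6(Δ_1 - Δ_0) = 17
  3·σ_1 + 10·σ_2 + 2·σ_3 = 6(Δ_2 - Δ_1) = -2
Clamped end conditions give two more equations: 2h_0·σ_0 + h_0·σ_1 = 6(Δ_0 - S'(0)) = -21 and h_2·σ_2 + 2h_2·σ_3 = 6(S'(7) - Δ_2) = 3.
Solving the tridiagonal system: σ_0 = -169/24, σ_1 = 43/12, σ_2 = -19/12, σ_3 = 37/24.
On [2, 5], S(x) = -5 - 11/24·(x - 2) + 43/24·(x - 2)² - 31/108·(x - 2)³.
With (x - 2) = 3/4: S(11/4) = -1141/256.

-4.4570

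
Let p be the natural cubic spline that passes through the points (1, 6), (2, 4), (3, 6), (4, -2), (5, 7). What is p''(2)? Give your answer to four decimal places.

With m_i denoting the second derivative at x_i, h_i = 1, 1, 1, 1, and Δ_i = (y_(i+1) − y_i)/h_i = -2, 2, -8, 9:
  1·m_0 + 4·m_1 + 1·m_2 = 6(Δ_1 - Δ_0) = 24
  1·m_1 + 4·m_2 + 1·m_3 = 6(Δ_2 - Δ_1) = -60
  1·m_2 + 4·m_3 + 1·m_4 = 6(Δ_3 - Δ_2) = 102
Natural end conditions: m_0 = m_4 = 0.
Hence m_0 = 0, m_1 = 351/28, m_2 = -183/7, m_3 = 897/28, m_4 = 0.

12.5357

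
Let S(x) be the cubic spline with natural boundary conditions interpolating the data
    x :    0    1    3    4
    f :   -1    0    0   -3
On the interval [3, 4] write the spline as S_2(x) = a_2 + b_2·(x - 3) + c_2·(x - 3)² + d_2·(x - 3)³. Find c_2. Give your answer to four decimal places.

-1.5000

Let M_i = S''(x_i). Step sizes h_i = 1, 2, 1; slopes of the chords Δ_i = (y_(i+1) - y_i)/h_i = 1, 0, -3.
  1·M_0 + 6·M_1 + 2·M_2 = 6(Δ_1 - Δ_0) = -6
  2·M_1 + 6·M_2 + 1·M_3 = 6(Δ_2 - Δ_1) = -18
Natural end conditions: M_0 = M_3 = 0.
Hence M_0 = 0, M_1 = 0, M_2 = -3, M_3 = 0.
On [3, 4], with S_2(x) = a_2 + b_2·(x - 3) + c_2·(x - 3)² + d_2·(x - 3)³: c_2 = M_2/2 = -3/2, d_2 = (M_3 - M_2)/(6h_2) = 1/2, b_2 = Δ_2 - h_2(2M_2 + M_3)/6 = -2.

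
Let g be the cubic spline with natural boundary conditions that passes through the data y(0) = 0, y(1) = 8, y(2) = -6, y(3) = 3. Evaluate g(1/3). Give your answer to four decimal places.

Put M_i = g'' at the i-th knot. Here h = (1, 1, 1) and Δ = (8, -14, 9), so the interior equations h_(i-1)·M_(i-1) + 2(h_(i-1)+h_i)·M_i + h_i·M_(i+1) = 6(Δ_i − Δ_(i-1)) read
  1·M_0 + 4·M_1 + 1·M_2 = 6(Δ_1 - Δ_0) = -132
  1·M_1 + 4·M_2 + 1·M_3 = 6(Δ_2 - Δ_1) = 138
Natural end conditions: M_0 = M_3 = 0.
Hence M_0 = 0, M_1 = -222/5, M_2 = 228/5, M_3 = 0.
On [0, 1], g(x) = 0 + 77/5·x + 0·x² - 37/5·x³.
With x = 1/3: g(1/3) = 656/135.

4.8593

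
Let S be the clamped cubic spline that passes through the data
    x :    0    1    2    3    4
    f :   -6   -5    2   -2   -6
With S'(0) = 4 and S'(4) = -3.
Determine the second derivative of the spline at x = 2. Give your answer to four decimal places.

With σ_i denoting the second derivative at x_i, h_i = 1, 1, 1, 1, and Δ_i = (y_(i+1) − y_i)/h_i = 1, 7, -4, -4:
  1·σ_0 + 4·σ_1 + 1·σ_2 = 6(Δ_1 - Δ_0) = 36
  1·σ_1 + 4·σ_2 + 1·σ_3 = 6(Δ_2 - Δ_1) = -66
  1·σ_2 + 4·σ_3 + 1·σ_4 = 6(Δ_3 - Δ_2) = 0
Clamped end conditions give two more equations: 2h_0·σ_0 + h_0·σ_1 = 6(Δ_0 - S'(0)) = -18 and h_3·σ_3 + 2h_3·σ_4 = 6(S'(4) - Δ_3) = 6.
Solving: σ_0 = -523/28, σ_1 = 271/14, σ_2 = -91/4, σ_3 = 79/14, σ_4 = 5/28.

-22.7500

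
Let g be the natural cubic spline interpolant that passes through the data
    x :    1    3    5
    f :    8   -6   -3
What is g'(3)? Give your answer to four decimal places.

-2.7500

Write M_i for g''(x_i). With h_i = 2, 2 and divided differences Δ_i = -7, 3/2, the continuity of g' gives the tridiagonal system
  2·M_0 + 8·M_1 + 2·M_2 = 6(Δ_1 - Δ_0) = 51
Natural end conditions: M_0 = M_2 = 0.
Solving the tridiagonal system: M_0 = 0, M_1 = 51/8, M_2 = 0.
On [3, 5], g'(x) = b_1 + 2c_1·(x - 3) + 3d_1·(x - 3)² with b_1 = Δ_1 - h_1(2M_1 + M_2)/6 = -11/4, c_1 = M_1/2 = 51/16, d_1 = (M_2 - M_1)/(6h_1) = -17/32. So g'(3) = -11/4.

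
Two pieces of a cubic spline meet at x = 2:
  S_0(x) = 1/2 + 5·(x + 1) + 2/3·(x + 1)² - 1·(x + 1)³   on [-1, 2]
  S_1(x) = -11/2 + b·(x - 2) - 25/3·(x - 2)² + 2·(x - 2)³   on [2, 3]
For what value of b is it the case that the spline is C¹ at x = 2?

-18

S_0'(x) = 5 + 4/3·(x + 1) - 3·(x + 1)², so S_0'(2) = -18. On the right, S_1'(2) = b, so b = -18.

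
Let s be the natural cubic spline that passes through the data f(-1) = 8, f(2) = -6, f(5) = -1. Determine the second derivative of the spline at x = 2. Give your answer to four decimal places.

Let M_i = s''(x_i). Step sizes h_i = 3, 3; slopes of the chords Δ_i = (y_(i+1) - y_i)/h_i = -14/3, 5/3.
  3·M_0 + 12·M_1 + 3·M_2 = 6(Δ_1 - Δ_0) = 38
Natural end conditions: M_0 = M_2 = 0.
Forward elimination and back-substitution give M_0 = 0, M_1 = 19/6, M_2 = 0.

3.1667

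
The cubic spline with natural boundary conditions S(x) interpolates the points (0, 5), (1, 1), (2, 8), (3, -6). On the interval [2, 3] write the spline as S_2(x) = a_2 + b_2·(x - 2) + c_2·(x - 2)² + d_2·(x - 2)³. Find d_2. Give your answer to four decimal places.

6.3333

Put σ_i = S'' at the i-th knot. Here h = (1, 1, 1) and Δ = (-4, 7, -14), so the interior equations h_(i-1)·σ_(i-1) + 2(h_(i-1)+h_i)·σ_i + h_i·σ_(i+1) = 6(Δ_i − Δ_(i-1)) read
  1·σ_0 + 4·σ_1 + 1·σ_2 = 6(Δ_1 - Δ_0) = 66
  1·σ_1 + 4·σ_2 + 1·σ_3 = 6(Δ_2 - Δ_1) = -126
Natural end conditions: σ_0 = σ_3 = 0.
Solving: σ_0 = 0, σ_1 = 26, σ_2 = -38, σ_3 = 0.
On [2, 3], with S_2(x) = a_2 + b_2·(x - 2) + c_2·(x - 2)² + d_2·(x - 2)³: c_2 = σ_2/2 = -19, d_2 = (σ_3 - σ_2)/(6h_2) = 19/3, b_2 = Δ_2 - h_2(2σ_2 + σ_3)/6 = -4/3.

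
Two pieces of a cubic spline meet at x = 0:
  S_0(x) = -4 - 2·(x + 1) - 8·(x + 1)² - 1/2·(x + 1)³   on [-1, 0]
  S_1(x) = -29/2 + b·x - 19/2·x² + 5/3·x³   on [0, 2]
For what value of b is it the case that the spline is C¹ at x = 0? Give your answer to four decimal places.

-19.5000

S_0'(x) = -2 - 16·(x + 1) - 3/2·(x + 1)², so S_0'(0) = -39/2. On the right, S_1'(0) = b, so b = -39/2.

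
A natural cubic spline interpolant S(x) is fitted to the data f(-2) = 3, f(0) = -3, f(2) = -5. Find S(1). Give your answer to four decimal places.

With m_i denoting the second derivative at x_i, h_i = 2, 2, and Δ_i = (y_(i+1) − y_i)/h_i = -3, -1:
  2·m_0 + 8·m_1 + 2·m_2 = 6(Δ_1 - Δ_0) = 12
Natural end conditions: m_0 = m_2 = 0.
Forward elimination and back-substitution give m_0 = 0, m_1 = 3/2, m_2 = 0.
On [0, 2], S(x) = -3 - 2·x + 3/4·x² - 1/8·x³.
With x = 1: S(1) = -35/8.

-4.3750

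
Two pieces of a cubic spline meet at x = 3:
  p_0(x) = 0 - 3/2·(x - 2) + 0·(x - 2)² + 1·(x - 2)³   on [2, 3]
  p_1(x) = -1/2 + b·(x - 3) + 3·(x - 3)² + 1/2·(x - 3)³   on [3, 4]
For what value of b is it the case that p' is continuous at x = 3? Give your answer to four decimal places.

1.5000

p_0'(x) = -3/2 + 0·(x - 2) + 3·(x - 2)², so p_0'(3) = 3/2. On the right, p_1'(3) = b, so b = 3/2.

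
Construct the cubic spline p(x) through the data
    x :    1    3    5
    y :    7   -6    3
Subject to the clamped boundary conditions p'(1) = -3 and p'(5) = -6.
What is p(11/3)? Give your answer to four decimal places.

Let M_i = p''(x_i). Step sizes h_i = 2, 2; slopes of the chords Δ_i = (y_(i+1) - y_i)/h_i = -13/2, 9/2.
  2·M_0 + 8·M_1 + 2·M_2 = 6(Δ_1 - Δ_0) = 66
Clamped end conditions give two more equations: 2h_0·M_0 + h_0·M_1 = 6(Δ_0 - p'(1)) = -21 and h_1·M_1 + 2h_1·M_2 = 6(p'(5) - Δ_1) = -63.
Hence M_0 = -57/4, M_1 = 18, M_2 = -99/4.
On [3, 5], p(x) = -6 + 3/4·(x - 3) + 9·(x - 3)² - 57/16·(x - 3)³.
With (x - 3) = 2/3: p(11/3) = -23/9.

-2.5556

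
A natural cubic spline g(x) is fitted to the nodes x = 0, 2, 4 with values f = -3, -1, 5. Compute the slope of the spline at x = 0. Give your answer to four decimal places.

0.5000

Write m_i for g''(x_i). With h_i = 2, 2 and divided differences Δ_i = 1, 3, the continuity of g' gives the tridiagonal system
  2·m_0 + 8·m_1 + 2·m_2 = 6(Δ_1 - Δ_0) = 12
Natural end conditions: m_0 = m_2 = 0.
Forward elimination and back-substitution give m_0 = 0, m_1 = 3/2, m_2 = 0.
On [0, 2], g'(x) = b_0 + 2c_0·x + 3d_0·x² with b_0 = Δ_0 - h_0(2m_0 + m_1)/6 = 1/2, c_0 = m_0/2 = 0, d_0 = (m_1 - m_0)/(6h_0) = 1/8. So g'(0) = 1/2.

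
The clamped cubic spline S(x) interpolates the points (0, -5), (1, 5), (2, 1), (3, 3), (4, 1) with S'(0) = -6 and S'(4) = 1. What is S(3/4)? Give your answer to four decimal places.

2.1945

With M_i denoting the second derivative at x_i, h_i = 1, 1, 1, 1, and Δ_i = (y_(i+1) − y_i)/h_i = 10, -4, 2, -2:
  1·M_0 + 4·M_1 + 1·M_2 = 6(Δ_1 - Δ_0) = -84
  1·M_1 + 4·M_2 + 1·M_3 = 6(Δ_2 - Δ_1) = 36
  1·M_2 + 4·M_3 + 1·M_4 = 6(Δ_3 - Δ_2) = -24
Clamped end conditions give two more equations: 2h_0·M_0 + h_0·M_1 = 6(Δ_0 - S'(0)) = 96 and h_3·M_3 + 2h_3·M_4 = 6(S'(4) - Δ_3) = 18.
Solving the tridiagonal system: M_0 = 1969/28, M_1 = -625/14, M_2 = 97/4, M_3 = -229/14, M_4 = 481/28.
On [0, 1], S(x) = -5 - 6·x + 1969/56·x² - 1073/56·x³.
With x = 3/4: S(3/4) = 7865/3584.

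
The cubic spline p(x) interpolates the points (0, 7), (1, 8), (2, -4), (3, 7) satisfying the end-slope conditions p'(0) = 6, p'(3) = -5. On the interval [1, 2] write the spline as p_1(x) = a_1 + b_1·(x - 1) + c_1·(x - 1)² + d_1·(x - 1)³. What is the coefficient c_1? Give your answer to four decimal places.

Put M_i = p'' at the i-th knot. Here h = (1, 1, 1) and Δ = (1, -12, 11), so the interior equations h_(i-1)·M_(i-1) + 2(h_(i-1)+h_i)·M_i + h_i·M_(i+1) = 6(Δ_i − Δ_(i-1)) read
  1·M_0 + 4·M_1 + 1·M_2 = 6(Δ_1 - Δ_0) = -78
  1·M_1 + 4·M_2 + 1·M_3 = 6(Δ_2 - Δ_1) = 138
Clamped end conditions give two more equations: 2h_0·M_0 + h_0·M_1 = 6(Δ_0 - p'(0)) = -30 and h_2·M_2 + 2h_2·M_3 = 6(p'(3) - Δ_2) = -96.
Forward elimination and back-substitution give M_0 = 46/15, M_1 = -542/15, M_2 = 952/15, M_3 = -1196/15.
On [1, 2], with p_1(x) = a_1 + b_1·(x - 1) + c_1·(x - 1)² + d_1·(x - 1)³: c_1 = M_1/2 = -271/15, d_1 = (M_2 - M_1)/(6h_1) = 83/5, b_1 = Δ_1 - h_1(2M_1 + M_2)/6 = -158/15.

-18.0667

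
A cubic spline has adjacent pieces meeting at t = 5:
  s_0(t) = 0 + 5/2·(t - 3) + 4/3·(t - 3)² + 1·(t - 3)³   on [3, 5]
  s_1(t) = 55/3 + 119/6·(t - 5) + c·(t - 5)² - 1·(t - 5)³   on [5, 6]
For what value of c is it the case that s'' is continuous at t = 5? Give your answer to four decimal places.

s_0''(t) = 8/3 + 6·(t - 3), so s_0''(5) = 44/3. On the right, s_1''(5) = 2c, so c = 22/3.

7.3333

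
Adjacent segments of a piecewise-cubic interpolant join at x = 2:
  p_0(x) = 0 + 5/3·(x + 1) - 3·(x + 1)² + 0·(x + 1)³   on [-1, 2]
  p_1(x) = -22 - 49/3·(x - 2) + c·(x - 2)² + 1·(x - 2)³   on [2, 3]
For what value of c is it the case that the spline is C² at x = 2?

p_0''(x) = -6 + 0·(x + 1), so p_0''(2) = -6. On the right, p_1''(2) = 2c, so c = -3.

-3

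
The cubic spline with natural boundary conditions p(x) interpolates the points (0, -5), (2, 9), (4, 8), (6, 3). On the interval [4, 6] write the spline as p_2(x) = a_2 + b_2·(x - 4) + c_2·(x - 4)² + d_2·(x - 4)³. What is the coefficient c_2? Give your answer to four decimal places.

-0.0500

Write M_i for p''(x_i). With h_i = 2, 2, 2 and divided differences Δ_i = 7, -1/2, -5/2, the continuity of p' gives the tridiagonal system
  2·M_0 + 8·M_1 + 2·M_2 = 6(Δ_1 - Δ_0) = -45
  2·M_1 + 8·M_2 + 2·M_3 = 6(Δ_2 - Δ_1) = -12
Natural end conditions: M_0 = M_3 = 0.
Solving: M_0 = 0, M_1 = -28/5, M_2 = -1/10, M_3 = 0.
On [4, 6], with p_2(x) = a_2 + b_2·(x - 4) + c_2·(x - 4)² + d_2·(x - 4)³: c_2 = M_2/2 = -1/20, d_2 = (M_3 - M_2)/(6h_2) = 1/120, b_2 = Δ_2 - h_2(2M_2 + M_3)/6 = -73/30.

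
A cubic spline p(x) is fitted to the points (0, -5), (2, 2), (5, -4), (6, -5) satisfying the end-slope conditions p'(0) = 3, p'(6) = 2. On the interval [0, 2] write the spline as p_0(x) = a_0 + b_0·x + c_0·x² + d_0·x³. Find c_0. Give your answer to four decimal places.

With M_i denoting the second derivative at x_i, h_i = 2, 3, 1, and Δ_i = (y_(i+1) − y_i)/h_i = 7/2, -2, -1:
  2·M_0 + 10·M_1 + 3·M_2 = 6(Δ_1 - Δ_0) = -33
  3·M_1 + 8·M_2 + 1·M_3 = 6(Δ_2 - Δ_1) = 6
Clamped end conditions give two more equations: 2h_0·M_0 + h_0·M_1 = 6(Δ_0 - p'(0)) = 3 and h_2·M_2 + 2h_2·M_3 = 6(p'(6) - Δ_2) = 18.
Solving: M_0 = 75/26, M_1 = -111/26, M_2 = 17/13, M_3 = 217/26.
On [0, 2], with p_0(x) = a_0 + b_0·x + c_0·x² + d_0·x³: c_0 = M_0/2 = 75/52, d_0 = (M_1 - M_0)/(6h_0) = -31/52, b_0 = Δ_0 - h_0(2M_0 + M_1)/6 = 3.

1.4423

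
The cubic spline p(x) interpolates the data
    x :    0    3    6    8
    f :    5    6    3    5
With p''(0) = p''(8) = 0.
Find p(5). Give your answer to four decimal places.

With σ_i denoting the second derivative at x_i, h_i = 3, 3, 2, and Δ_i = (y_(i+1) − y_i)/h_i = 1/3, -1, 1:
  3·σ_0 + 12·σ_1 + 3·σ_2 = 6(Δ_1 - Δ_0) = -8
  3·σ_1 + 10·σ_2 + 2·σ_3 = 6(Δ_2 - Δ_1) = 12
Natural end conditions: σ_0 = σ_3 = 0.
Solving the tridiagonal system: σ_0 = 0, σ_1 = -116/111, σ_2 = 56/37, σ_3 = 0.
On [3, 6], p(x) = 6 - 79/111·(x - 3) - 58/111·(x - 3)² + 142/999·(x - 3)³.
With (x - 3) = 2: p(5) = 3620/999.

3.6236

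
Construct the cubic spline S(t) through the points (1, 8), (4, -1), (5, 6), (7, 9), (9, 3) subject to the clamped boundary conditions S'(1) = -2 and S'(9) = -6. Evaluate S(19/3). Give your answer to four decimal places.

9.5389

Put M_i = S'' at the i-th knot. Here h = (3, 1, 2, 2) and Δ = (-3, 7, 3/2, -3), so the interior equations h_(i-1)·M_(i-1) + 2(h_(i-1)+h_i)·M_i + h_i·M_(i+1) = 6(Δ_i − Δ_(i-1)) read
  3·M_0 + 8·M_1 + 1·M_2 = 6(Δ_1 - Δ_0) = 60
  1·M_1 + 6·M_2 + 2·M_3 = 6(Δ_2 - Δ_1) = -33
  2·M_2 + 8·M_3 + 2·M_4 = 6(Δ_3 - Δ_2) = -27
Clamped end conditions give two more equations: 2h_0·M_0 + h_0·M_1 = 6(Δ_0 - S'(1)) = -6 and h_3·M_3 + 2h_3·M_4 = 6(S'(9) - Δ_3) = -18.
Hence M_0 = -1023/160, M_1 = 863/80, M_2 = -1139/160, M_3 = -43/80, M_4 = -677/160.
On [5, 7], S(t) = 6 + 257/40·(t - 5) - 1139/320·(t - 5)² + 351/640·(t - 5)³.
With (t - 5) = 4/3: S(19/3) = 1717/180.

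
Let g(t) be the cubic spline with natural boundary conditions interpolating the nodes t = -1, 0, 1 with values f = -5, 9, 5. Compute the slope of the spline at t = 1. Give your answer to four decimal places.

-8.5000

Put M_i = g'' at the i-th knot. Here h = (1, 1) and Δ = (14, -4), so the interior equations h_(i-1)·M_(i-1) + 2(h_(i-1)+h_i)·M_i + h_i·M_(i+1) = 6(Δ_i − Δ_(i-1)) read
  1·M_0 + 4·M_1 + 1·M_2 = 6(Δ_1 - Δ_0) = -108
Natural end conditions: M_0 = M_2 = 0.
Forward elimination and back-substitution give M_0 = 0, M_1 = -27, M_2 = 0.
On [0, 1], g'(t) = b_1 + 2c_1·t + 3d_1·t² with b_1 = Δ_1 - h_1(2M_1 + M_2)/6 = 5, c_1 = M_1/2 = -27/2, d_1 = (M_2 - M_1)/(6h_1) = 9/2. So g'(1) = -17/2.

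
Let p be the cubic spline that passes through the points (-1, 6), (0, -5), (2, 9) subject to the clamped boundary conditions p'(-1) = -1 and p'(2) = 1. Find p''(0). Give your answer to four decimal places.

34.6667

With m_i denoting the second derivative at x_i, h_i = 1, 2, and Δ_i = (y_(i+1) − y_i)/h_i = -11, 7:
  1·m_0 + 6·m_1 + 2·m_2 = 6(Δ_1 - Δ_0) = 108
Clamped end conditions give two more equations: 2h_0·m_0 + h_0·m_1 = 6(Δ_0 - p'(-1)) = -60 and h_1·m_1 + 2h_1·m_2 = 6(p'(2) - Δ_1) = -36.
Solving the tridiagonal system: m_0 = -142/3, m_1 = 104/3, m_2 = -79/3.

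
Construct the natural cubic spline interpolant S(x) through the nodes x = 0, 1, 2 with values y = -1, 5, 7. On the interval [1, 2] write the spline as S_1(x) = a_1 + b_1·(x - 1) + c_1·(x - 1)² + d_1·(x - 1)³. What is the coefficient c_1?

Write σ_i for S''(x_i). With h_i = 1, 1 and divided differences Δ_i = 6, 2, the continuity of S' gives the tridiagonal system
  1·σ_0 + 4·σ_1 + 1·σ_2 = 6(Δ_1 - Δ_0) = -24
Natural end conditions: σ_0 = σ_2 = 0.
Forward elimination and back-substitution give σ_0 = 0, σ_1 = -6, σ_2 = 0.
On [1, 2], with S_1(x) = a_1 + b_1·(x - 1) + c_1·(x - 1)² + d_1·(x - 1)³: c_1 = σ_1/2 = -3, d_1 = (σ_2 - σ_1)/(6h_1) = 1, b_1 = Δ_1 - h_1(2σ_1 + σ_2)/6 = 4.

-3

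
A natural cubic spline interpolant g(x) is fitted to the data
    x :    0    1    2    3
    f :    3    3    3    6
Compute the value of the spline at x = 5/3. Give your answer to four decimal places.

2.7630

Write σ_i for g''(x_i). With h_i = 1, 1, 1 and divided differences Δ_i = 0, 0, 3, the continuity of g' gives the tridiagonal system
  1·σ_0 + 4·σ_1 + 1·σ_2 = 6(Δ_1 - Δ_0) = 0
  1·σ_1 + 4·σ_2 + 1·σ_3 = 6(Δ_2 - Δ_1) = 18
Natural end conditions: σ_0 = σ_3 = 0.
Solving: σ_0 = 0, σ_1 = -6/5, σ_2 = 24/5, σ_3 = 0.
On [1, 2], g(x) = 3 - 2/5·(x - 1) - 3/5·(x - 1)² + 1·(x - 1)³.
With (x - 1) = 2/3: g(5/3) = 373/135.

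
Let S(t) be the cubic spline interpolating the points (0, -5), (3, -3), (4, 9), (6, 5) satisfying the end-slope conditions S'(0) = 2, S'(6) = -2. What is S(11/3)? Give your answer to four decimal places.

5.5150

Put M_i = S'' at the i-th knot. Here h = (3, 1, 2) and Δ = (2/3, 12, -2), so the interior equations h_(i-1)·M_(i-1) + 2(h_(i-1)+h_i)·M_i + h_i·M_(i+1) = 6(Δ_i − Δ_(i-1)) read
  3·M_0 + 8·M_1 + 1·M_2 = 6(Δ_1 - Δ_0) = 68
  1·M_1 + 6·M_2 + 2·M_3 = 6(Δ_2 - Δ_1) = -84
Clamped end conditions give two more equations: 2h_0·M_0 + h_0·M_1 = 6(Δ_0 - S'(0)) = -8 and h_2·M_2 + 2h_2·M_3 = 6(S'(6) - Δ_2) = 0.
Forward elimination and back-substitution give M_0 = -176/21, M_1 = 296/21, M_2 = -412/21, M_3 = 206/21.
On [3, 4], S(t) = -3 + 74/7·(t - 3) + 148/21·(t - 3)² - 118/21·(t - 3)³.
With (t - 3) = 2/3: S(11/3) = 3127/567.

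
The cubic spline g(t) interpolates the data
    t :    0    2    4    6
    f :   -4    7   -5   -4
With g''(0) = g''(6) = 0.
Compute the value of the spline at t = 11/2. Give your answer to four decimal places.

Write σ_i for g''(x_i). With h_i = 2, 2, 2 and divided differences Δ_i = 11/2, -6, 1/2, the continuity of g' gives the tridiagonal system
  2·σ_0 + 8·σ_1 + 2·σ_2 = 6(Δ_1 - Δ_0) = -69
  2·σ_1 + 8·σ_2 + 2·σ_3 = 6(Δ_2 - Δ_1) = 39
Natural end conditions: σ_0 = σ_3 = 0.
Solving the tridiagonal system: σ_0 = 0, σ_1 = -21/2, σ_2 = 15/2, σ_3 = 0.
On [4, 6], g(t) = -5 - 9/2·(t - 4) + 15/4·(t - 4)² - 5/8·(t - 4)³.
With (t - 4) = 3/2: g(11/2) = -347/64.

-5.4219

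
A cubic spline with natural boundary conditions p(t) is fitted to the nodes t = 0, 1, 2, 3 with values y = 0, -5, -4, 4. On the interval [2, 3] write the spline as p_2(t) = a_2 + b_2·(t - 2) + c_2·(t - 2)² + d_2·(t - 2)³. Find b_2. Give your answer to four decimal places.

Put M_i = p'' at the i-th knot. Here h = (1, 1, 1) and Δ = (-5, 1, 8), so the interior equations h_(i-1)·M_(i-1) + 2(h_(i-1)+h_i)·M_i + h_i·M_(i+1) = 6(Δ_i − Δ_(i-1)) read
  1·M_0 + 4·M_1 + 1·M_2 = 6(Δ_1 - Δ_0) = 36
  1·M_1 + 4·M_2 + 1·M_3 = 6(Δ_2 - Δ_1) = 42
Natural end conditions: M_0 = M_3 = 0.
Solving the tridiagonal system: M_0 = 0, M_1 = 34/5, M_2 = 44/5, M_3 = 0.
On [2, 3], with p_2(t) = a_2 + b_2·(t - 2) + c_2·(t - 2)² + d_2·(t - 2)³: c_2 = M_2/2 = 22/5, d_2 = (M_3 - M_2)/(6h_2) = -22/15, b_2 = Δ_2 - h_2(2M_2 + M_3)/6 = 76/15.

5.0667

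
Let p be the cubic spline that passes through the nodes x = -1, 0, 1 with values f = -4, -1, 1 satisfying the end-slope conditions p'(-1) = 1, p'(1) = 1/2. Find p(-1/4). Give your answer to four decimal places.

-1.8965

With m_i denoting the second derivative at x_i, h_i = 1, 1, and Δ_i = (y_(i+1) − y_i)/h_i = 3, 2:
  1·m_0 + 4·m_1 + 1·m_2 = 6(Δ_1 - Δ_0) = -6
Clamped end conditions give two more equations: 2h_0·m_0 + h_0·m_1 = 6(Δ_0 - p'(-1)) = 12 and h_1·m_1 + 2h_1·m_2 = 6(p'(1) - Δ_1) = -9.
Solving the tridiagonal system: m_0 = 29/4, m_1 = -5/2, m_2 = -13/4.
On [-1, 0], p(x) = -4 + 1·(x + 1) + 29/8·(x + 1)² - 13/8·(x + 1)³.
With (x + 1) = 3/4: p(-1/4) = -971/512.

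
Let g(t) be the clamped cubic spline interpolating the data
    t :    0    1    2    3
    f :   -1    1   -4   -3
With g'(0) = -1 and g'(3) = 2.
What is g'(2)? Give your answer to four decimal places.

-3.2000

Let M_i = g''(x_i). Step sizes h_i = 1, 1, 1; slopes of the chords Δ_i = (y_(i+1) - y_i)/h_i = 2, -5, 1.
  1·M_0 + 4·M_1 + 1·M_2 = 6(Δ_1 - Δ_0) = -42
  1·M_1 + 4·M_2 + 1·M_3 = 6(Δ_2 - Δ_1) = 36
Clamped end conditions give two more equations: 2h_0·M_0 + h_0·M_1 = 6(Δ_0 - g'(0)) = 18 and h_2·M_2 + 2h_2·M_3 = 6(g'(3) - Δ_2) = 6.
Solving: M_0 = 92/5, M_1 = -94/5, M_2 = 74/5, M_3 = -22/5.
On [2, 3], g'(t) = b_2 + 2c_2·(t - 2) + 3d_2·(t - 2)² with b_2 = Δ_2 - h_2(2M_2 + M_3)/6 = -16/5, c_2 = M_2/2 = 37/5, d_2 = (M_3 - M_2)/(6h_2) = -16/5. So g'(2) = -16/5.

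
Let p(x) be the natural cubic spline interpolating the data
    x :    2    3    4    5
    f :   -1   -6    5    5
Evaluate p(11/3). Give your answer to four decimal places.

1.3333

Let M_i = p''(x_i). Step sizes h_i = 1, 1, 1; slopes of the chords Δ_i = (y_(i+1) - y_i)/h_i = -5, 11, 0.
  1·M_0 + 4·M_1 + 1·M_2 = 6(Δ_1 - Δ_0) = 96
  1·M_1 + 4·M_2 + 1·M_3 = 6(Δ_2 - Δ_1) = -66
Natural end conditions: M_0 = M_3 = 0.
Solving: M_0 = 0, M_1 = 30, M_2 = -24, M_3 = 0.
On [3, 4], p(x) = -6 + 5·(x - 3) + 15·(x - 3)² - 9·(x - 3)³.
With (x - 3) = 2/3: p(11/3) = 4/3.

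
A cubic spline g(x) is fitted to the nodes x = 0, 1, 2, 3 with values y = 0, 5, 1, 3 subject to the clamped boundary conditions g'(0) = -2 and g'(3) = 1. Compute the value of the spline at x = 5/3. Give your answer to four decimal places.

2.4963

Put σ_i = g'' at the i-th knot. Here h = (1, 1, 1) and Δ = (5, -4, 2), so the interior equations h_(i-1)·σ_(i-1) + 2(h_(i-1)+h_i)·σ_i + h_i·σ_(i+1) = 6(Δ_i − Δ_(i-1)) read
  1·σ_0 + 4·σ_1 + 1·σ_2 = 6(Δ_1 - Δ_0) = -54
  1·σ_1 + 4·σ_2 + 1·σ_3 = 6(Δ_2 - Δ_1) = 36
Clamped end conditions give two more equations: 2h_0·σ_0 + h_0·σ_1 = 6(Δ_0 - g'(0)) = 42 and h_2·σ_2 + 2h_2·σ_3 = 6(g'(3) - Δ_2) = -6.
Solving: σ_0 = 172/5, σ_1 = -134/5, σ_2 = 94/5, σ_3 = -62/5.
On [1, 2], g(x) = 5 + 9/5·(x - 1) - 67/5·(x - 1)² + 38/5·(x - 1)³.
With (x - 1) = 2/3: g(5/3) = 337/135.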